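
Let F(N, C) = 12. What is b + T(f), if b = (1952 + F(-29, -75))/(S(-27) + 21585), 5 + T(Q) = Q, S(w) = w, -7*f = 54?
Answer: -952457/75453 ≈ -12.623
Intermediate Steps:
f = -54/7 (f = -1/7*54 = -54/7 ≈ -7.7143)
T(Q) = -5 + Q
b = 982/10779 (b = (1952 + 12)/(-27 + 21585) = 1964/21558 = 1964*(1/21558) = 982/10779 ≈ 0.091103)
b + T(f) = 982/10779 + (-5 - 54/7) = 982/10779 - 89/7 = -952457/75453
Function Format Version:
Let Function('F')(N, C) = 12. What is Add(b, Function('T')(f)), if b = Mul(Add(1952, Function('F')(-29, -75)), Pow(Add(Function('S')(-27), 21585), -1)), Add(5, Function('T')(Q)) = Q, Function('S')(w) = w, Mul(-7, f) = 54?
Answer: Rational(-952457, 75453) ≈ -12.623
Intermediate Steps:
f = Rational(-54, 7) (f = Mul(Rational(-1, 7), 54) = Rational(-54, 7) ≈ -7.7143)
Function('T')(Q) = Add(-5, Q)
b = Rational(982, 10779) (b = Mul(Add(1952, 12), Pow(Add(-27, 21585), -1)) = Mul(1964, Pow(21558, -1)) = Mul(1964, Rational(1, 21558)) = Rational(982, 10779) ≈ 0.091103)
Add(b, Function('T')(f)) = Add(Rational(982, 10779), Add(-5, Rational(-54, 7))) = Add(Rational(982, 10779), Rational(-89, 7)) = Rational(-952457, 75453)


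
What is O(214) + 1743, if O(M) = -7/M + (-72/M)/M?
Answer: 39910429/22898 ≈ 1743.0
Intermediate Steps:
O(M) = -72/M² - 7/M (O(M) = -7/M - 72/M² = -72/M² - 7/M)
O(214) + 1743 = (-72 - 7*214)/214² + 1743 = (-72 - 1498)/45796 + 1743 = (1/45796)*(-1570) + 1743 = -785/22898 + 1743 = 39910429/22898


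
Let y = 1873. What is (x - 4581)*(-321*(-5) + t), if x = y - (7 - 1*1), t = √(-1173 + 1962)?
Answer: -4355970 - 2714*√789 ≈ -4.4322e+6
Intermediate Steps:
t = √789 ≈ 28.089
x = 1867 (x = 1873 - (7 - 1*1) = 1873 - (7 - 1) = 1873 - 1*6 = 1873 - 6 = 1867)
(x - 4581)*(-321*(-5) + t) = (1867 - 4581)*(-321*(-5) + √789) = -2714*(1605 + √789) = -4355970 - 2714*√789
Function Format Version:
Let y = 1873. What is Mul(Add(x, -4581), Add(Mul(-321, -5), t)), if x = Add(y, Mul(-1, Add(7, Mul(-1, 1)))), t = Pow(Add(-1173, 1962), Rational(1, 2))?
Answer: Add(-4355970, Mul(-2714, Pow(789, Rational(1, 2)))) ≈ -4.4322e+6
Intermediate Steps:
t = Pow(789, Rational(1, 2)) ≈ 28.089
x = 1867 (x = Add(1873, Mul(-1, Add(7, Mul(-1, 1)))) = Add(1873, Mul(-1, Add(7, -1))) = Add(1873, Mul(-1, 6)) = Add(1873, -6) = 1867)
Mul(Add(x, -4581), Add(Mul(-321, -5), t)) = Mul(Add(1867, -4581), Add(Mul(-321, -5), Pow(789, Rational(1, 2)))) = Mul(-2714, Add(1605, Pow(789, Rational(1, 2)))) = Add(-4355970, Mul(-2714, Pow(789, Rational(1, 2))))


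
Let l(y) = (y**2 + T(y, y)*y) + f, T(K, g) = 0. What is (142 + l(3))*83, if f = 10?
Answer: 13363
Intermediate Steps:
l(y) = 10 + y**2 (l(y) = (y**2 + 0*y) + 10 = (y**2 + 0) + 10 = y**2 + 10 = 10 + y**2)
(142 + l(3))*83 = (142 + (10 + 3**2))*83 = (142 + (10 + 9))*83 = (142 + 19)*83 = 161*83 = 13363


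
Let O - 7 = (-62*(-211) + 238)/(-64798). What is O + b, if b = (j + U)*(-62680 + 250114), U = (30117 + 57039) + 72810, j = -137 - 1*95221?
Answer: 392343332737061/32399 ≈ 1.2110e+10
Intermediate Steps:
j = -95358 (j = -137 - 95221 = -95358)
U = 159966 (U = 87156 + 72810 = 159966)
b = 12109735872 (b = (-95358 + 159966)*(-62680 + 250114) = 64608*187434 = 12109735872)
O = 220133/32399 (O = 7 + (-62*(-211) + 238)/(-64798) = 7 + (13082 + 238)*(-1/64798) = 7 + 13320*(-1/64798) = 7 - 6660/32399 = 220133/32399 ≈ 6.7944)
O + b = 220133/32399 + 12109735872 = 392343332737061/32399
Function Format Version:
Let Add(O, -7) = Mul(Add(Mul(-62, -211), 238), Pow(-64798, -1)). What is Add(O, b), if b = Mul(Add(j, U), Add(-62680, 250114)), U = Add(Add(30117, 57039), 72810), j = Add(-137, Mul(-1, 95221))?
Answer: Rational(392343332737061, 32399) ≈ 1.2110e+10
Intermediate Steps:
j = -95358 (j = Add(-137, -95221) = -95358)
U = 159966 (U = Add(87156, 72810) = 159966)
b = 12109735872 (b = Mul(Add(-95358, 159966), Add(-62680, 250114)) = Mul(64608, 187434) = 12109735872)
O = Rational(220133, 32399) (O = Add(7, Mul(Add(Mul(-62, -211), 238), Pow(-64798, -1))) = Add(7, Mul(Add(13082, 238), Rational(-1, 64798))) = Add(7, Mul(13320, Rational(-1, 64798))) = Add(7, Rational(-6660, 32399)) = Rational(220133, 32399) ≈ 6.7944)
Add(O, b) = Add(Rational(220133, 32399), 12109735872) = Rational(392343332737061, 32399)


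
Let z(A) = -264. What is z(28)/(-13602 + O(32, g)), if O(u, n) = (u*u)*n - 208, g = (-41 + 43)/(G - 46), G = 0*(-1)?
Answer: 1012/53109 ≈ 0.019055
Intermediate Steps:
G = 0
g = -1/23 (g = (-41 + 43)/(0 - 46) = 2/(-46) = 2*(-1/46) = -1/23 ≈ -0.043478)
O(u, n) = -208 + n*u**2 (O(u, n) = u**2*n - 208 = n*u**2 - 208 = -208 + n*u**2)
z(28)/(-13602 + O(32, g)) = -264/(-13602 + (-208 - 1/23*32**2)) = -264/(-13602 + (-208 - 1/23*1024)) = -264/(-13602 + (-208 - 1024/23)) = -264/(-13602 - 5808/23) = -264/(-318654/23) = -264*(-23/318654) = 1012/53109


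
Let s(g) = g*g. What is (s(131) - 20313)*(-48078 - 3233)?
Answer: 161732272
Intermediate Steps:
s(g) = g**2
(s(131) - 20313)*(-48078 - 3233) = (131**2 - 20313)*(-48078 - 3233) = (17161 - 20313)*(-51311) = -3152*(-51311) = 161732272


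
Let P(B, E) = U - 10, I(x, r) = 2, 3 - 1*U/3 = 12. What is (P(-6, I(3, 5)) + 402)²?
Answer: 133225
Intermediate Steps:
U = -27 (U = 9 - 3*12 = 9 - 36 = -27)
P(B, E) = -37 (P(B, E) = -27 - 10 = -37)
(P(-6, I(3, 5)) + 402)² = (-37 + 402)² = 365² = 133225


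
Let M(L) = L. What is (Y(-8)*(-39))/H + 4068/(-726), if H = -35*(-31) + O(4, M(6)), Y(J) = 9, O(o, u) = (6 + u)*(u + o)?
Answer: -859461/145805 ≈ -5.8946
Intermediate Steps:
O(o, u) = (6 + u)*(o + u)
H = 1205 (H = -35*(-31) + (6**2 + 6*4 + 6*6 + 4*6) = 1085 + (36 + 24 + 36 + 24) = 1085 + 120 = 1205)
(Y(-8)*(-39))/H + 4068/(-726) = (9*(-39))/1205 + 4068/(-726) = -351*1/1205 + 4068*(-1/726) = -351/1205 - 678/121 = -859461/145805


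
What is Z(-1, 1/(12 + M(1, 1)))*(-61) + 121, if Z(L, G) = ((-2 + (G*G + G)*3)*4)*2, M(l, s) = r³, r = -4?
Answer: 380119/338 ≈ 1124.6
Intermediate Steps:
M(l, s) = -64 (M(l, s) = (-4)³ = -64)
Z(L, G) = -16 + 24*G + 24*G² (Z(L, G) = ((-2 + (G² + G)*3)*4)*2 = ((-2 + (G + G²)*3)*4)*2 = ((-2 + (3*G + 3*G²))*4)*2 = ((-2 + 3*G + 3*G²)*4)*2 = (-8 + 12*G + 12*G²)*2 = -16 + 24*G + 24*G²)
Z(-1, 1/(12 + M(1, 1)))*(-61) + 121 = (-16 + 24/(12 - 64) + 24*(1/(12 - 64))²)*(-61) + 121 = (-16 + 24/(-52) + 24*(1/(-52))²)*(-61) + 121 = (-16 + 24*(-1/52) + 24*(-1/52)²)*(-61) + 121 = (-16 - 6/13 + 24*(1/2704))*(-61) + 121 = (-16 - 6/13 + 3/338)*(-61) + 121 = -5561/338*(-61) + 121 = 339221/338 + 121 = 380119/338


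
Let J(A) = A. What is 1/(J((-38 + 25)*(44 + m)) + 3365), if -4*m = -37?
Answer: 4/10691 ≈ 0.00037415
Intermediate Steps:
m = 37/4 (m = -¼*(-37) = 37/4 ≈ 9.2500)
1/(J((-38 + 25)*(44 + m)) + 3365) = 1/((-38 + 25)*(44 + 37/4) + 3365) = 1/(-13*213/4 + 3365) = 1/(-2769/4 + 3365) = 1/(10691/4) = 4/10691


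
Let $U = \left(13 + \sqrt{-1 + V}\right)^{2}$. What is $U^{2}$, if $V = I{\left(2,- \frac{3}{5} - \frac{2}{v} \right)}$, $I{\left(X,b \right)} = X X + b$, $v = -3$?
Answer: $\frac{\left(195 + \sqrt{690}\right)^{4}}{50625} \approx 47349.0$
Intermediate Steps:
$I{\left(X,b \right)} = b + X^{2}$ ($I{\left(X,b \right)} = X^{2} + b = b + X^{2}$)
$V = \frac{61}{15}$ ($V = \left(- \frac{3}{5} - \frac{2}{-3}\right) + 2^{2} = \left(\left(-3\right) \frac{1}{5} - - \frac{2}{3}\right) + 4 = \left(- \frac{3}{5} + \frac{2}{3}\right) + 4 = \frac{1}{15} + 4 = \frac{61}{15} \approx 4.0667$)
$U = \left(13 + \frac{\sqrt{690}}{15}\right)^{2}$ ($U = \left(13 + \sqrt{-1 + \frac{61}{15}}\right)^{2} = \left(13 + \sqrt{\frac{46}{15}}\right)^{2} = \left(13 + \frac{\sqrt{690}}{15}\right)^{2} \approx 217.6$)
$U^{2} = \left(\frac{\left(195 + \sqrt{690}\right)^{2}}{225}\right)^{2} = \frac{\left(195 + \sqrt{690}\right)^{4}}{50625}$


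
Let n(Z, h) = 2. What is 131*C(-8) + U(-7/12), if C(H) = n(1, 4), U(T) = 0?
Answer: 262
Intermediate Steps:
C(H) = 2
131*C(-8) + U(-7/12) = 131*2 + 0 = 262 + 0 = 262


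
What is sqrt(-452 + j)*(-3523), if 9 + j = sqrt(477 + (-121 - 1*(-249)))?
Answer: -3523*I*sqrt(461 - 11*sqrt(5)) ≈ -73596.0*I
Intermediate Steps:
j = -9 + 11*sqrt(5) (j = -9 + sqrt(477 + (-121 - 1*(-249))) = -9 + sqrt(477 + (-121 + 249)) = -9 + sqrt(477 + 128) = -9 + sqrt(605) = -9 + 11*sqrt(5) ≈ 15.597)
sqrt(-452 + j)*(-3523) = sqrt(-452 + (-9 + 11*sqrt(5)))*(-3523) = sqrt(-461 + 11*sqrt(5))*(-3523) = -3523*sqrt(-461 + 11*sqrt(5))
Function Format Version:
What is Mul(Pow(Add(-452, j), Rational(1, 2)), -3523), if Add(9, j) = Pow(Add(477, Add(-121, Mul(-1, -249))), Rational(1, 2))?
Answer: Mul(-3523, I, Pow(Add(461, Mul(-11, Pow(5, Rational(1, 2)))), Rational(1, 2))) ≈ Mul(-73596., I)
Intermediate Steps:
j = Add(-9, Mul(11, Pow(5, Rational(1, 2)))) (j = Add(-9, Pow(Add(477, Add(-121, Mul(-1, -249))), Rational(1, 2))) = Add(-9, Pow(Add(477, Add(-121, 249)), Rational(1, 2))) = Add(-9, Pow(Add(477, 128), Rational(1, 2))) = Add(-9, Pow(605, Rational(1, 2))) = Add(-9, Mul(11, Pow(5, Rational(1, 2)))) ≈ 15.597)
Mul(Pow(Add(-452, j), Rational(1, 2)), -3523) = Mul(Pow(Add(-452, Add(-9, Mul(11, Pow(5, Rational(1, 2))))), Rational(1, 2)), -3523) = Mul(Pow(Add(-461, Mul(11, Pow(5, Rational(1, 2)))), Rational(1, 2)), -3523) = Mul(-3523, Pow(Add(-461, Mul(11, Pow(5, Rational(1, 2)))), Rational(1, 2)))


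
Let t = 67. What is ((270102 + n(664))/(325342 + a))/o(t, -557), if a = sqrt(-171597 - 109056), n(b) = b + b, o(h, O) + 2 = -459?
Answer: -88307579060/48795788601437 + 271430*I*sqrt(280653)/48795788601437 ≈ -0.0018097 + 2.9469e-6*I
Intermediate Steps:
o(h, O) = -461 (o(h, O) = -2 - 459 = -461)
n(b) = 2*b
a = I*sqrt(280653) (a = sqrt(-280653) = I*sqrt(280653) ≈ 529.77*I)
((270102 + n(664))/(325342 + a))/o(t, -557) = ((270102 + 2*664)/(325342 + I*sqrt(280653)))/(-461) = ((270102 + 1328)/(325342 + I*sqrt(280653)))*(-1/461) = (271430/(325342 + I*sqrt(280653)))*(-1/461) = -271430/(461*(325342 + I*sqrt(280653)))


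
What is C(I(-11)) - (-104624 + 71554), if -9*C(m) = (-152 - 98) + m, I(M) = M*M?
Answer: 99253/3 ≈ 33084.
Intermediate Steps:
I(M) = M²
C(m) = 250/9 - m/9 (C(m) = -((-152 - 98) + m)/9 = -(-250 + m)/9 = 250/9 - m/9)
C(I(-11)) - (-104624 + 71554) = (250/9 - ⅑*(-11)²) - (-104624 + 71554) = (250/9 - ⅑*121) - 1*(-33070) = (250/9 - 121/9) + 33070 = 43/3 + 33070 = 99253/3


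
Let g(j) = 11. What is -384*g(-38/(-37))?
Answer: -4224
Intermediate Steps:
-384*g(-38/(-37)) = -384*11 = -4224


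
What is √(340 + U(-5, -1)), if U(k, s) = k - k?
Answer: 2*√85 ≈ 18.439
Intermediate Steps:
U(k, s) = 0
√(340 + U(-5, -1)) = √(340 + 0) = √340 = 2*√85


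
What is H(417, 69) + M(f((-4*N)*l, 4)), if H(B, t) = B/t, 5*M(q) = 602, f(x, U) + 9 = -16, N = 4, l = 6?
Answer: 14541/115 ≈ 126.44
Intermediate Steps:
f(x, U) = -25 (f(x, U) = -9 - 16 = -25)
M(q) = 602/5 (M(q) = (1/5)*602 = 602/5)
H(417, 69) + M(f((-4*N)*l, 4)) = 417/69 + 602/5 = 417*(1/69) + 602/5 = 139/23 + 602/5 = 14541/115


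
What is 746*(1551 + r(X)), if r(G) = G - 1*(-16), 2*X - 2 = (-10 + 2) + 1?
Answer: 1167117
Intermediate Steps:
X = -5/2 (X = 1 + ((-10 + 2) + 1)/2 = 1 + (-8 + 1)/2 = 1 + (1/2)*(-7) = 1 - 7/2 = -5/2 ≈ -2.5000)
r(G) = 16 + G (r(G) = G + 16 = 16 + G)
746*(1551 + r(X)) = 746*(1551 + (16 - 5/2)) = 746*(1551 + 27/2) = 746*(3129/2) = 1167117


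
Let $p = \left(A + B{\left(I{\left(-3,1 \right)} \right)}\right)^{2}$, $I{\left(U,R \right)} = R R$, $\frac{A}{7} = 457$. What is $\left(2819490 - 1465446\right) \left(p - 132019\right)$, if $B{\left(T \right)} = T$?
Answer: $13686651025164$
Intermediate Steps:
$A = 3199$ ($A = 7 \cdot 457 = 3199$)
$I{\left(U,R \right)} = R^{2}$
$p = 10240000$ ($p = \left(3199 + 1^{2}\right)^{2} = \left(3199 + 1\right)^{2} = 3200^{2} = 10240000$)
$\left(2819490 - 1465446\right) \left(p - 132019\right) = \left(2819490 - 1465446\right) \left(10240000 - 132019\right) = 1354044 \cdot 10107981 = 13686651025164$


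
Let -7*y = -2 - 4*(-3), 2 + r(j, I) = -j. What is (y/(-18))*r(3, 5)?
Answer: -25/63 ≈ -0.39683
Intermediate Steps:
r(j, I) = -2 - j
y = -10/7 (y = -(-2 - 4*(-3))/7 = -(-2 + 12)/7 = -1/7*10 = -10/7 ≈ -1.4286)
(y/(-18))*r(3, 5) = (-10/7/(-18))*(-2 - 1*3) = (-1/18*(-10/7))*(-2 - 3) = (5/63)*(-5) = -25/63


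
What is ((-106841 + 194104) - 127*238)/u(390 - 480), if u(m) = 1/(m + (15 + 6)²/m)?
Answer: -54128113/10 ≈ -5.4128e+6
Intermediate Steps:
u(m) = 1/(m + 441/m) (u(m) = 1/(m + 21²/m) = 1/(m + 441/m))
((-106841 + 194104) - 127*238)/u(390 - 480) = ((-106841 + 194104) - 127*238)/(((390 - 480)/(441 + (390 - 480)²))) = (87263 - 30226)/((-90/(441 + (-90)²))) = 57037/((-90/(441 + 8100))) = 57037/((-90/8541)) = 57037/((-90*1/8541)) = 57037/(-10/949) = 57037*(-949/10) = -54128113/10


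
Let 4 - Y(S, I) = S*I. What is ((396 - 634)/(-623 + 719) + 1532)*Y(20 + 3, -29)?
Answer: 49262807/48 ≈ 1.0263e+6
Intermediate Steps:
Y(S, I) = 4 - I*S (Y(S, I) = 4 - S*I = 4 - I*S)
((396 - 634)/(-623 + 719) + 1532)*Y(20 + 3, -29) = ((396 - 634)/(-623 + 719) + 1532)*(4 - 1*(-29)*(20 + 3)) = (-238/96 + 1532)*(4 - 1*(-29)*23) = (-238*1/96 + 1532)*(4 + 667) = (-119/48 + 1532)*671 = (73417/48)*671 = 49262807/48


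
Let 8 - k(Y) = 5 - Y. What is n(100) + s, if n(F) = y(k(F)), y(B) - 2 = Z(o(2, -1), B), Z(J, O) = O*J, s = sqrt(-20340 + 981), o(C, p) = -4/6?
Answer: -200/3 + 9*I*sqrt(239) ≈ -66.667 + 139.14*I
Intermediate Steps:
o(C, p) = -2/3 (o(C, p) = -4*1/6 = -2/3)
s = 9*I*sqrt(239) (s = sqrt(-19359) = 9*I*sqrt(239) ≈ 139.14*I)
Z(J, O) = J*O
k(Y) = 3 + Y (k(Y) = 8 - (5 - Y) = 8 + (-5 + Y) = 3 + Y)
y(B) = 2 - 2*B/3
n(F) = -2*F/3 (n(F) = 2 - 2*(3 + F)/3 = 2 + (-2 - 2*F/3) = -2*F/3)
n(100) + s = -2/3*100 + 9*I*sqrt(239) = -200/3 + 9*I*sqrt(239)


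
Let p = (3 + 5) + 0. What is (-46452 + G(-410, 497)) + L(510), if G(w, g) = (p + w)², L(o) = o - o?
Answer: 115152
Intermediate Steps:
L(o) = 0
p = 8 (p = 8 + 0 = 8)
G(w, g) = (8 + w)²
(-46452 + G(-410, 497)) + L(510) = (-46452 + (8 - 410)²) + 0 = (-46452 + (-402)²) + 0 = (-46452 + 161604) + 0 = 115152 + 0 = 115152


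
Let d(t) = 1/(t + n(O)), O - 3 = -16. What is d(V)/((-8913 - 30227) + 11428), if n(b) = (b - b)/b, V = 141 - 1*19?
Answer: -1/3380864 ≈ -2.9578e-7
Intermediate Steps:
O = -13 (O = 3 - 16 = -13)
V = 122 (V = 141 - 19 = 122)
n(b) = 0 (n(b) = 0/b = 0)
d(t) = 1/t (d(t) = 1/(t + 0) = 1/t)
d(V)/((-8913 - 30227) + 11428) = 1/(122*((-8913 - 30227) + 11428)) = 1/(122*(-39140 + 11428)) = (1/122)/(-27712) = (1/122)*(-1/27712) = -1/3380864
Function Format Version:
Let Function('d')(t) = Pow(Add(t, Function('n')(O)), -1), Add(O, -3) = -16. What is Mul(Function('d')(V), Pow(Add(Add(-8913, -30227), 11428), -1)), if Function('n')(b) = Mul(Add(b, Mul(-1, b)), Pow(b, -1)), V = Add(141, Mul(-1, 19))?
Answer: Rational(-1, 3380864) ≈ -2.9578e-7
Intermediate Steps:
O = -13 (O = Add(3, -16) = -13)
V = 122 (V = Add(141, -19) = 122)
Function('n')(b) = 0 (Function('n')(b) = Mul(0, Pow(b, -1)) = 0)
Function('d')(t) = Pow(t, -1) (Function('d')(t) = Pow(Add(t, 0), -1) = Pow(t, -1))
Mul(Function('d')(V), Pow(Add(Add(-8913, -30227), 11428), -1)) = Mul(Pow(122, -1), Pow(Add(Add(-8913, -30227), 11428), -1)) = Mul(Rational(1, 122), Pow(Add(-39140, 11428), -1)) = Mul(Rational(1, 122), Pow(-27712, -1)) = Mul(Rational(1, 122), Rational(-1, 27712)) = Rational(-1, 3380864)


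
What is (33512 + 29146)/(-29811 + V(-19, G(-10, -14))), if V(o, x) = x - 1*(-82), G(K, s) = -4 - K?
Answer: -62658/29723 ≈ -2.1081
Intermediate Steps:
V(o, x) = 82 + x (V(o, x) = x + 82 = 82 + x)
(33512 + 29146)/(-29811 + V(-19, G(-10, -14))) = (33512 + 29146)/(-29811 + (82 + (-4 - 1*(-10)))) = 62658/(-29811 + (82 + (-4 + 10))) = 62658/(-29811 + (82 + 6)) = 62658/(-29811 + 88) = 62658/(-29723) = 62658*(-1/29723) = -62658/29723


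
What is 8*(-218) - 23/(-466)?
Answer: -812681/466 ≈ -1744.0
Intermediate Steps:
8*(-218) - 23/(-466) = -1744 - 23*(-1/466) = -1744 + 23/466 = -812681/466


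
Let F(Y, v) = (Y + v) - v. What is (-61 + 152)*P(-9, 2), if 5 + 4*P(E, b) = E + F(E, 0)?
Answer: -2093/4 ≈ -523.25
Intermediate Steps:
F(Y, v) = Y
P(E, b) = -5/4 + E/2 (P(E, b) = -5/4 + (E + E)/4 = -5/4 + (2*E)/4 = -5/4 + E/2)
(-61 + 152)*P(-9, 2) = (-61 + 152)*(-5/4 + (½)*(-9)) = 91*(-5/4 - 9/2) = 91*(-23/4) = -2093/4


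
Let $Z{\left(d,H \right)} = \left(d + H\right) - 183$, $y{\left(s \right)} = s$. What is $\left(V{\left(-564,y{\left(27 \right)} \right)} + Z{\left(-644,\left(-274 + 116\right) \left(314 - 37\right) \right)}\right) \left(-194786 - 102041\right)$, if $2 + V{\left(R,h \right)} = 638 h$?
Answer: $8123858163$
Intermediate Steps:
$V{\left(R,h \right)} = -2 + 638 h$
$Z{\left(d,H \right)} = -183 + H + d$ ($Z{\left(d,H \right)} = \left(H + d\right) - 183 = -183 + H + d$)
$\left(V{\left(-564,y{\left(27 \right)} \right)} + Z{\left(-644,\left(-274 + 116\right) \left(314 - 37\right) \right)}\right) \left(-194786 - 102041\right) = \left(\left(-2 + 638 \cdot 27\right) - \left(827 - \left(-274 + 116\right) \left(314 - 37\right)\right)\right) \left(-194786 - 102041\right) = \left(\left(-2 + 17226\right) - 44593\right) \left(-296827\right) = \left(17224 - 44593\right) \left(-296827\right) = \left(-27369\right) \left(-296827\right) = 8123858163$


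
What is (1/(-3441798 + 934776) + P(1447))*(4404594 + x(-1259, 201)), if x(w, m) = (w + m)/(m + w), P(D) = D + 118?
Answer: 17281381921526255/2507022 ≈ 6.8932e+9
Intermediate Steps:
P(D) = 118 + D
x(w, m) = 1 (x(w, m) = (m + w)/(m + w) = 1)
(1/(-3441798 + 934776) + P(1447))*(4404594 + x(-1259, 201)) = (1/(-3441798 + 934776) + (118 + 1447))*(4404594 + 1) = (1/(-2507022) + 1565)*4404595 = (-1/2507022 + 1565)*4404595 = (3923489429/2507022)*4404595 = 17281381921526255/2507022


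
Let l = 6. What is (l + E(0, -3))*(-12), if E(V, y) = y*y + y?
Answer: -144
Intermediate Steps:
E(V, y) = y + y**2 (E(V, y) = y**2 + y = y + y**2)
(l + E(0, -3))*(-12) = (6 - 3*(1 - 3))*(-12) = (6 - 3*(-2))*(-12) = (6 + 6)*(-12) = 12*(-12) = -144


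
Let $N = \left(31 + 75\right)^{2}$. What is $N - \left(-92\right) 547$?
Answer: $61560$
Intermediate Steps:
$N = 11236$ ($N = 106^{2} = 11236$)
$N - \left(-92\right) 547 = 11236 - \left(-92\right) 547 = 11236 - -50324 = 11236 + 50324 = 61560$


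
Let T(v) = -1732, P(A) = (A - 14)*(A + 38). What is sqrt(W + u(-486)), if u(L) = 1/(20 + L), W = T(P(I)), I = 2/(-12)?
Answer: I*sqrt(376114658)/466 ≈ 41.617*I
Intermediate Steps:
I = -1/6 (I = 2*(-1/12) = -1/6 ≈ -0.16667)
P(A) = (-14 + A)*(38 + A)
W = -1732
sqrt(W + u(-486)) = sqrt(-1732 + 1/(20 - 486)) = sqrt(-1732 + 1/(-466)) = sqrt(-1732 - 1/466) = sqrt(-807113/466) = I*sqrt(376114658)/466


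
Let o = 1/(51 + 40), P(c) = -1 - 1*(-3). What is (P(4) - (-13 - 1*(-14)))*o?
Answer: 1/91 ≈ 0.010989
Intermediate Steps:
P(c) = 2 (P(c) = -1 + 3 = 2)
o = 1/91 ≈ 0.010989
(P(4) - (-13 - 1*(-14)))*o = (2 - (-13 - 1*(-14)))*(1/91) = (2 - (-13 + 14))*(1/91) = (2 - 1*1)*(1/91) = (2 - 1)*(1/91) = 1*(1/91) = 1/91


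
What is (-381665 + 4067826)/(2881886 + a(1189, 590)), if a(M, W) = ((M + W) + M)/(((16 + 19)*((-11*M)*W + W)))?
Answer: 35553114999025/27795862517044 ≈ 1.2791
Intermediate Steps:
a(M, W) = (W + 2*M)/(35*W - 385*M*W) (a(M, W) = (W + 2*M)/((35*(-11*M*W + W))) = (W + 2*M)/((35*(W - 11*M*W))) = (W + 2*M)/(35*W - 385*M*W))
(-381665 + 4067826)/(2881886 + a(1189, 590)) = (-381665 + 4067826)/(2881886 + (1/35)*(-1*590 - 2*1189)/(590*(-1 + 11*1189))) = 3686161/(2881886 + (1/35)*(1/590)*(-590 - 2378)/(-1 + 13079)) = 3686161/(2881886 + (1/35)*(1/590)*(-2968)/13078) = 3686161/(2881886 + (1/35)*(1/590)*(1/13078)*(-2968)) = 3686161/(2881886 - 106/9645025) = 3686161/(27795862517044/9645025) = 3686161*(9645025/27795862517044) = 35553114999025/27795862517044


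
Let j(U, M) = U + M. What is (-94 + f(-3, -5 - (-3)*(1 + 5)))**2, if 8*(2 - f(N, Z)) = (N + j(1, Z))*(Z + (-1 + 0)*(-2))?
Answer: 811801/64 ≈ 12684.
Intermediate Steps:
j(U, M) = M + U
f(N, Z) = 2 - (2 + Z)*(1 + N + Z)/8 (f(N, Z) = 2 - (N + (Z + 1))*(Z + (-1 + 0)*(-2))/8 = 2 - (N + (1 + Z))*(Z - 1*(-2))/8 = 2 - (1 + N + Z)*(Z + 2)/8 = 2 - (1 + N + Z)*(2 + Z)/8 = 2 - (2 + Z)*(1 + N + Z)/8)
(-94 + f(-3, -5 - (-3)*(1 + 5)))**2 = (-94 + (7/4 - 3*(-5 - (-3)*(1 + 5))/8 - 1/4*(-3) - (-5 - (-3)*(1 + 5))**2/8 - 1/8*(-3)*(-5 - (-3)*(1 + 5))))**2 = (-94 + (7/4 - 3*(-5 - (-3)*6)/8 + 3/4 - (-5 - (-3)*6)**2/8 - 1/8*(-3)*(-5 - (-3)*6)))**2 = (-94 + (7/4 - 3*(-5 - 1*(-18))/8 + 3/4 - (-5 - 1*(-18))**2/8 - 1/8*(-3)*(-5 - 1*(-18))))**2 = (-94 + (7/4 - 3*(-5 + 18)/8 + 3/4 - (-5 + 18)**2/8 - 1/8*(-3)*(-5 + 18)))**2 = (-94 + (7/4 - 3/8*13 + 3/4 - 1/8*13**2 - 1/8*(-3)*13))**2 = (-94 + (7/4 - 39/8 + 3/4 - 1/8*169 + 39/8))**2 = (-94 + (7/4 - 39/8 + 3/4 - 169/8 + 39/8))**2 = (-94 - 149/8)**2 = (-901/8)**2 = 811801/64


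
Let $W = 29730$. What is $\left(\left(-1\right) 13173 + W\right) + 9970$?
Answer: $26527$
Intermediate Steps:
$\left(\left(-1\right) 13173 + W\right) + 9970 = \left(\left(-1\right) 13173 + 29730\right) + 9970 = \left(-13173 + 29730\right) + 9970 = 16557 + 9970 = 26527$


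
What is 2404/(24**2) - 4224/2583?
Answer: 104903/41328 ≈ 2.5383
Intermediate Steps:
2404/(24**2) - 4224/2583 = 2404/576 - 4224*1/2583 = 2404*(1/576) - 1408/861 = 601/144 - 1408/861 = 104903/41328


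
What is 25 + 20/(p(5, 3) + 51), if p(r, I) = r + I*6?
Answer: 935/37 ≈ 25.270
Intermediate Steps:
p(r, I) = r + 6*I
25 + 20/(p(5, 3) + 51) = 25 + 20/((5 + 6*3) + 51) = 25 + 20/((5 + 18) + 51) = 25 + 20/(23 + 51) = 25 + 20/74 = 25 + (1/74)*20 = 25 + 10/37 = 935/37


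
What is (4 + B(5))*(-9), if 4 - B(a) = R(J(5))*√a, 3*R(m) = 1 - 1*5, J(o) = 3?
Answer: -72 - 12*√5 ≈ -98.833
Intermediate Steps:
R(m) = -4/3 (R(m) = (1 - 1*5)/3 = (1 - 5)/3 = (⅓)*(-4) = -4/3)
B(a) = 4 + 4*√a/3 (B(a) = 4 - (-4)*√a/3 = 4 + 4*√a/3)
(4 + B(5))*(-9) = (4 + (4 + 4*√5/3))*(-9) = (8 + 4*√5/3)*(-9) = -72 - 12*√5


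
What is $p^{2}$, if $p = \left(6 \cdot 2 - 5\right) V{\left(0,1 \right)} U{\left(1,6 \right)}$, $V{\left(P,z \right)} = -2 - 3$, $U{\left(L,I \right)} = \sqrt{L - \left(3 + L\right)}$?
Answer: $-3675$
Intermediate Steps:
$U{\left(L,I \right)} = i \sqrt{3}$ ($U{\left(L,I \right)} = \sqrt{-3} = i \sqrt{3}$)
$V{\left(P,z \right)} = -5$
$p = - 35 i \sqrt{3}$ ($p = \left(6 \cdot 2 - 5\right) \left(-5\right) i \sqrt{3} = \left(12 - 5\right) \left(-5\right) i \sqrt{3} = 7 \left(-5\right) i \sqrt{3} = - 35 i \sqrt{3} \approx - 60.622 i$)
$p^{2} = \left(- 35 i \sqrt{3}\right)^{2} = -3675$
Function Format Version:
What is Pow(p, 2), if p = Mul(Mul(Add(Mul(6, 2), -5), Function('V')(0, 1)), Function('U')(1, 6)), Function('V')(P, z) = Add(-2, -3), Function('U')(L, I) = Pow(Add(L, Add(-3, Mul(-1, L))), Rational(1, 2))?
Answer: -3675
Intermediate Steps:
Function('U')(L, I) = Mul(I, Pow(3, Rational(1, 2))) (Function('U')(L, I) = Pow(-3, Rational(1, 2)) = Mul(I, Pow(3, Rational(1, 2))))
Function('V')(P, z) = -5
p = Mul(-35, I, Pow(3, Rational(1, 2))) (p = Mul(Mul(Add(Mul(6, 2), -5), -5), Mul(I, Pow(3, Rational(1, 2)))) = Mul(Mul(Add(12, -5), -5), Mul(I, Pow(3, Rational(1, 2)))) = Mul(Mul(7, -5), Mul(I, Pow(3, Rational(1, 2)))) = Mul(-35, Mul(I, Pow(3, Rational(1, 2)))) = Mul(-35, I, Pow(3, Rational(1, 2))) ≈ Mul(-60.622, I))
Pow(p, 2) = Pow(Mul(-35, I, Pow(3, Rational(1, 2))), 2) = -3675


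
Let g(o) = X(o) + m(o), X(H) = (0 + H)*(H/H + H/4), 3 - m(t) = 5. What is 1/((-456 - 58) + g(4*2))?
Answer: -1/492 ≈ -0.0020325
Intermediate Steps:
m(t) = -2 (m(t) = 3 - 1*5 = 3 - 5 = -2)
X(H) = H*(1 + H/4) (X(H) = H*(1 + H*(¼)) = H*(1 + H/4))
g(o) = -2 + o*(4 + o)/4 (g(o) = o*(4 + o)/4 - 2 = -2 + o*(4 + o)/4)
1/((-456 - 58) + g(4*2)) = 1/((-456 - 58) + (-2 + (4*2)*(4 + 4*2)/4)) = 1/(-514 + (-2 + (¼)*8*(4 + 8))) = 1/(-514 + (-2 + (¼)*8*12)) = 1/(-514 + (-2 + 24)) = 1/(-514 + 22) = 1/(-492) = -1/492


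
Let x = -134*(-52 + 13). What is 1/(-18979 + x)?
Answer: -1/13753 ≈ -7.2711e-5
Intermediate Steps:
x = 5226 (x = -134*(-39) = 5226)
1/(-18979 + x) = 1/(-18979 + 5226) = 1/(-13753) = -1/13753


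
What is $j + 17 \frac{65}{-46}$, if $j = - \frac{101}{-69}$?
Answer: $- \frac{3113}{138} \approx -22.558$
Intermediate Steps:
$j = \frac{101}{69}$ ($j = \left(-101\right) \left(- \frac{1}{69}\right) = \frac{101}{69} \approx 1.4638$)
$j + 17 \frac{65}{-46} = \frac{101}{69} + 17 \frac{65}{-46} = \frac{101}{69} + 17 \cdot 65 \left(- \frac{1}{46}\right) = \frac{101}{69} + 17 \left(- \frac{65}{46}\right) = \frac{101}{69} - \frac{1105}{46} = - \frac{3113}{138}$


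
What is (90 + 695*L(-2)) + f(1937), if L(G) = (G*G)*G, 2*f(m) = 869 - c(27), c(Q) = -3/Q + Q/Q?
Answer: -90647/18 ≈ -5035.9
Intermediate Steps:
c(Q) = 1 - 3/Q (c(Q) = -3/Q + 1 = 1 - 3/Q)
f(m) = 7813/18 (f(m) = (869 - (-3 + 27)/27)/2 = (869 - 24/27)/2 = (869 - 1*8/9)/2 = (869 - 8/9)/2 = (1/2)*(7813/9) = 7813/18)
L(G) = G**3 (L(G) = G**2*G = G**3)
(90 + 695*L(-2)) + f(1937) = (90 + 695*(-2)**3) + 7813/18 = (90 + 695*(-8)) + 7813/18 = (90 - 5560) + 7813/18 = -5470 + 7813/18 = -90647/18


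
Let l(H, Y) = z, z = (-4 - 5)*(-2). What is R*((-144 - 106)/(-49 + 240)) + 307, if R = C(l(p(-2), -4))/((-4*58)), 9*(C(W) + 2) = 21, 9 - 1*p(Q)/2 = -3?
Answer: 20405801/66468 ≈ 307.00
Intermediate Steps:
p(Q) = 24 (p(Q) = 18 - 2*(-3) = 18 + 6 = 24)
z = 18 (z = -9*(-2) = 18)
l(H, Y) = 18
C(W) = 1/3 (C(W) = -2 + (1/9)*21 = -2 + 7/3 = 1/3)
R = -1/696 (R = 1/(3*((-4*58))) = (1/3)/(-232) = (1/3)*(-1/232) = -1/696 ≈ -0.0014368)
R*((-144 - 106)/(-49 + 240)) + 307 = -(-144 - 106)/(696*(-49 + 240)) + 307 = -(-125)/(348*191) + 307 = -1/696*(-250/191) + 307 = 125/66468 + 307 = 20405801/66468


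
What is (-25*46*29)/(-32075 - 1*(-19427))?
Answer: 16675/6324 ≈ 2.6368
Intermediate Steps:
(-25*46*29)/(-32075 - 1*(-19427)) = (-1150*29)/(-32075 + 19427) = -33350/(-12648) = -33350*(-1/12648) = 16675/6324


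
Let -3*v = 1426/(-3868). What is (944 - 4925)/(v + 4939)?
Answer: -23097762/28656791 ≈ -0.80601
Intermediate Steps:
v = 713/5802 (v = -1426/(3*(-3868)) = -1426*(-1)/(3*3868) = -⅓*(-713/1934) = 713/5802 ≈ 0.12289)
(944 - 4925)/(v + 4939) = (944 - 4925)/(713/5802 + 4939) = -3981/28656791/5802 = -3981*5802/28656791 = -23097762/28656791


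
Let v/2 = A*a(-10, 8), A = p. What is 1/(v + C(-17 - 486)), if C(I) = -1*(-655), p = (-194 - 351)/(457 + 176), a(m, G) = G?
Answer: 633/405895 ≈ 0.0015595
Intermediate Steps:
p = -545/633 ≈ -0.86098
A = -545/633 ≈ -0.86098
C(I) = 655
v = -8720/633 (v = 2*(-545/633*8) = 2*(-4360/633) = -8720/633 ≈ -13.776)
1/(v + C(-17 - 486)) = 1/(-8720/633 + 655) = 1/(405895/633) = 633/405895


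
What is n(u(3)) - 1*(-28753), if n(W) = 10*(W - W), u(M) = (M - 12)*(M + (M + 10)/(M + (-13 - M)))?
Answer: 28753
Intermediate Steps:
u(M) = (-12 + M)*(-10/13 + 12*M/13) (u(M) = (-12 + M)*(M + (10 + M)/(-13)) = (-12 + M)*(M + (10 + M)*(-1/13)) = (-12 + M)*(M + (-10/13 - M/13)) = (-12 + M)*(-10/13 + 12*M/13))
n(W) = 0 (n(W) = 10*0 = 0)
n(u(3)) - 1*(-28753) = 0 - 1*(-28753) = 0 + 28753 = 28753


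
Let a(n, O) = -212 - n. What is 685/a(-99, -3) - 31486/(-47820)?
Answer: -14599391/2701830 ≈ -5.4035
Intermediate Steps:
685/a(-99, -3) - 31486/(-47820) = 685/(-212 - 1*(-99)) - 31486/(-47820) = 685/(-212 + 99) - 31486*(-1/47820) = 685/(-113) + 15743/23910 = 685*(-1/113) + 15743/23910 = -685/113 + 15743/23910 = -14599391/2701830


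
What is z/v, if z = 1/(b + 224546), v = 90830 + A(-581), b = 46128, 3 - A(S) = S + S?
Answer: 1/24900654630 ≈ 4.0160e-11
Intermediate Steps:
A(S) = 3 - 2*S (A(S) = 3 - (S + S) = 3 - 2*S)
v = 91995 (v = 90830 + (3 - 2*(-581)) = 90830 + (3 + 1162) = 90830 + 1165 = 91995)
z = 1/270674 (z = 1/(46128 + 224546) = 1/270674 ≈ 3.6945e-6)
z/v = (1/270674)/91995 = (1/270674)*(1/91995) = 1/24900654630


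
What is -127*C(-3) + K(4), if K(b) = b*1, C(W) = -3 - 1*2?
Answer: 639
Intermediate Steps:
C(W) = -5 (C(W) = -3 - 2 = -5)
K(b) = b
-127*C(-3) + K(4) = -127*(-5) + 4 = 635 + 4 = 639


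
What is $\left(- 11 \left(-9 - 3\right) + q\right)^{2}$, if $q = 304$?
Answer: $190096$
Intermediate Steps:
$\left(- 11 \left(-9 - 3\right) + q\right)^{2} = \left(- 11 \left(-9 - 3\right) + 304\right)^{2} = \left(\left(-11\right) \left(-12\right) + 304\right)^{2} = \left(132 + 304\right)^{2} = 436^{2} = 190096$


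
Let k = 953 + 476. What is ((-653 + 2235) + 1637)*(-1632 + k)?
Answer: -653457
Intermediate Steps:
k = 1429
((-653 + 2235) + 1637)*(-1632 + k) = ((-653 + 2235) + 1637)*(-1632 + 1429) = (1582 + 1637)*(-203) = 3219*(-203) = -653457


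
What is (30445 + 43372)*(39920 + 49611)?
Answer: 6608909827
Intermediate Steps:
(30445 + 43372)*(39920 + 49611) = 73817*89531 = 6608909827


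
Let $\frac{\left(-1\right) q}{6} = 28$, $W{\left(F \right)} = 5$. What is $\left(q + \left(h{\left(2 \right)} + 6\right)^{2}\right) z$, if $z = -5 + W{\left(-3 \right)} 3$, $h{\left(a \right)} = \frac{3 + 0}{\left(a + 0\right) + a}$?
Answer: $- \frac{9795}{8} \approx -1224.4$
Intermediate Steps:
$h{\left(a \right)} = \frac{3}{2 a}$ ($h{\left(a \right)} = \frac{3}{a + a} = \frac{3}{2 a}$)
$q = -168$ ($q = \left(-6\right) 28 = -168$)
$z = 10$ ($z = -5 + 5 \cdot 3 = -5 + 15 = 10$)
$\left(q + \left(h{\left(2 \right)} + 6\right)^{2}\right) z = \left(-168 + \left(\frac{3}{2 \cdot 2} + 6\right)^{2}\right) 10 = \left(-168 + \left(\frac{3}{2} \cdot \frac{1}{2} + 6\right)^{2}\right) 10 = \left(-168 + \left(\frac{3}{4} + 6\right)^{2}\right) 10 = \left(-168 + \left(\frac{27}{4}\right)^{2}\right) 10 = \left(-168 + \frac{729}{16}\right) 10 = \left(- \frac{1959}{16}\right) 10 = - \frac{9795}{8}$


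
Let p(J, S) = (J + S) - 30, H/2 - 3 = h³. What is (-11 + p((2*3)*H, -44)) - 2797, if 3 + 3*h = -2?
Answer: -26114/9 ≈ -2901.6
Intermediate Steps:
h = -5/3 (h = -1 + (⅓)*(-2) = -1 - ⅔ = -5/3 ≈ -1.6667)
H = -88/27 (H = 6 + 2*(-5/3)³ = 6 + 2*(-125/27) = 6 - 250/27 = -88/27 ≈ -3.2593)
p(J, S) = -30 + J + S
(-11 + p((2*3)*H, -44)) - 2797 = (-11 + (-30 + (2*3)*(-88/27) - 44)) - 2797 = (-11 + (-30 + 6*(-88/27) - 44)) - 2797 = (-11 + (-30 - 176/9 - 44)) - 2797 = (-11 - 842/9) - 2797 = -941/9 - 2797 = -26114/9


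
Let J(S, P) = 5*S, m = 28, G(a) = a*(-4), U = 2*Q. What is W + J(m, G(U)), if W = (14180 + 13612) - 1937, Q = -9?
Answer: 25995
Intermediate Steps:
U = -18 (U = 2*(-9) = -18)
W = 25855 (W = 27792 - 1937 = 25855)
G(a) = -4*a
W + J(m, G(U)) = 25855 + 5*28 = 25855 + 140 = 25995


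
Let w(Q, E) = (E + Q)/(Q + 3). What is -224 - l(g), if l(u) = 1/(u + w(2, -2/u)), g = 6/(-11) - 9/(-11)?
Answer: -29179/131 ≈ -222.74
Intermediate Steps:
w(Q, E) = (E + Q)/(3 + Q)
g = 3/11 (g = 6*(-1/11) - 9*(-1/11) = -6/11 + 9/11 = 3/11 ≈ 0.27273)
l(u) = 1/(2/5 + u - 2/(5*u)) (l(u) = 1/(u + (-2/u + 2)/(3 + 2)) = 1/(u + (2 - 2/u)/5) = 1/(u + (2/5 - 2/(5*u))) = 1/(2/5 + u - 2/(5*u)))
-224 - l(g) = -224 - 5*3/(11*(-2 + 2*(3/11) + 5*(3/11)**2)) = -224 - 5*3/(11*(-2 + 6/11 + 5*(9/121))) = -224 - 5*3/(11*(-2 + 6/11 + 45/121)) = -224 - 5*3/(11*(-131/121)) = -224 - 5*3*(-121)/(11*131) = -224 - 1*(-165/131) = -224 + 165/131 = -29179/131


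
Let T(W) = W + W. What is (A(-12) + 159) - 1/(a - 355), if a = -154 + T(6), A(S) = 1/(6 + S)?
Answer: 473647/2982 ≈ 158.84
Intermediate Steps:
T(W) = 2*W
a = -142 (a = -154 + 2*6 = -154 + 12 = -142)
(A(-12) + 159) - 1/(a - 355) = (1/(6 - 12) + 159) - 1/(-142 - 355) = (1/(-6) + 159) - 1/(-497) = (-1/6 + 159) - 1*(-1/497) = 953/6 + 1/497 = 473647/2982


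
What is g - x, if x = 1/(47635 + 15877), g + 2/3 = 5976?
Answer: 1138516109/190536 ≈ 5975.3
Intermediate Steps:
g = 17926/3 (g = -⅔ + 5976 = 17926/3 ≈ 5975.3)
x = 1/63512 ≈ 1.5745e-5
g - x = 17926/3 - 1*1/63512 = 17926/3 - 1/63512 = 1138516109/190536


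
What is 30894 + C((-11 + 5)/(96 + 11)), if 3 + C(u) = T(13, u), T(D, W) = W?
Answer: 3305331/107 ≈ 30891.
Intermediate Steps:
C(u) = -3 + u
30894 + C((-11 + 5)/(96 + 11)) = 30894 + (-3 + (-11 + 5)/(96 + 11)) = 30894 + (-3 - 6/107) = 30894 - 327/107 = 3305331/107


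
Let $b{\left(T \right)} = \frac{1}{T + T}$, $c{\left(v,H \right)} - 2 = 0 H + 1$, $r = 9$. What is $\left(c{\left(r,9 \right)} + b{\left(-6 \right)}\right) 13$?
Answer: $\frac{455}{12} \approx 37.917$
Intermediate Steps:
$c{\left(v,H \right)} = 3$ ($c{\left(v,H \right)} = 2 + \left(0 H + 1\right) = 2 + \left(0 + 1\right) = 2 + 1 = 3$)
$b{\left(T \right)} = \frac{1}{2 T}$
$\left(c{\left(r,9 \right)} + b{\left(-6 \right)}\right) 13 = \left(3 + \frac{1}{2 \left(-6\right)}\right) 13 = \left(3 + \frac{1}{2} \left(- \frac{1}{6}\right)\right) 13 = \left(3 - \frac{1}{12}\right) 13 = \frac{35}{12} \cdot 13 = \frac{455}{12}$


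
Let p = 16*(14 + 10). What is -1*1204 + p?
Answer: -820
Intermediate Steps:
p = 384 (p = 16*24 = 384)
-1*1204 + p = -1*1204 + 384 = -1204 + 384 = -820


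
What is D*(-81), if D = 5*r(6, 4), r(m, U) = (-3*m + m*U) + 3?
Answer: -3645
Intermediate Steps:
r(m, U) = 3 - 3*m + U*m (r(m, U) = (-3*m + U*m) + 3 = 3 - 3*m + U*m)
D = 45 (D = 5*(3 - 3*6 + 4*6) = 5*(3 - 18 + 24) = 5*9 = 45)
D*(-81) = 45*(-81) = -3645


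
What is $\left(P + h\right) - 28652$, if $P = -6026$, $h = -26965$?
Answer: $-61643$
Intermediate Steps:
$\left(P + h\right) - 28652 = \left(-6026 - 26965\right) - 28652 = -32991 - 28652 = -61643$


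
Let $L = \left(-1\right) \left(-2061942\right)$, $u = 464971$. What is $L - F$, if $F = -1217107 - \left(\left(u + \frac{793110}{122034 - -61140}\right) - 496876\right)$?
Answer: $\frac{99132191361}{30529} \approx 3.2471 \cdot 10^{6}$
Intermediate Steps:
$L = 2061942$
$F = - \frac{36183164043}{30529}$ ($F = -1217107 - \left(\left(464971 + \frac{793110}{122034 - -61140}\right) - 496876\right) = -1217107 - \left(\left(464971 + \frac{793110}{122034 + 61140}\right) - 496876\right) = -1217107 - \left(\left(464971 + \frac{793110}{183174}\right) - 496876\right) = -1217107 - \left(\left(464971 + 793110 \cdot \frac{1}{183174}\right) - 496876\right) = -1217107 - \left(\left(464971 + \frac{132185}{30529}\right) - 496876\right) = -1217107 - \left(\frac{14195231844}{30529} - 496876\right) = -1217107 - - \frac{973895560}{30529} = -1217107 + \frac{973895560}{30529} = - \frac{36183164043}{30529} \approx -1.1852 \cdot 10^{6}$)
$L - F = 2061942 - - \frac{36183164043}{30529} = 2061942 + \frac{36183164043}{30529} = \frac{99132191361}{30529}$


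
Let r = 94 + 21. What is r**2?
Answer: 13225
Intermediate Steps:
r = 115
r**2 = 115**2 = 13225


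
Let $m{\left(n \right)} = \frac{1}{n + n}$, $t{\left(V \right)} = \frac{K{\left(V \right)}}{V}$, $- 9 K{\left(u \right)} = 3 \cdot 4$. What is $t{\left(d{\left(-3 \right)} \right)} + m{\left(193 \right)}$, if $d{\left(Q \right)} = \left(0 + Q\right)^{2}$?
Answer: $- \frac{1517}{10422} \approx -0.14556$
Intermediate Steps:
$d{\left(Q \right)} = Q^{2}$
$K{\left(u \right)} = - \frac{4}{3}$ ($K{\left(u \right)} = - \frac{3 \cdot 4}{9} = \left(- \frac{1}{9}\right) 12 = - \frac{4}{3}$)
$t{\left(V \right)} = - \frac{4}{3 V}$
$m{\left(n \right)} = \frac{1}{2 n}$
$t{\left(d{\left(-3 \right)} \right)} + m{\left(193 \right)} = - \frac{4}{3 \left(-3\right)^{2}} + \frac{1}{2 \cdot 193} = - \frac{4}{3 \cdot 9} + \frac{1}{2} \cdot \frac{1}{193} = \left(- \frac{4}{3}\right) \frac{1}{9} + \frac{1}{386} = - \frac{4}{27} + \frac{1}{386} = - \frac{1517}{10422}$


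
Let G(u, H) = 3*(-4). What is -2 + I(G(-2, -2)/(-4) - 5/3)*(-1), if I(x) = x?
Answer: -10/3 ≈ -3.3333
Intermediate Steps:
G(u, H) = -12
-2 + I(G(-2, -2)/(-4) - 5/3)*(-1) = -2 + (-12/(-4) - 5/3)*(-1) = -2 + (-12*(-¼) - 5*⅓)*(-1) = -2 + (3 - 5/3)*(-1) = -2 + (4/3)*(-1) = -2 - 4/3 = -10/3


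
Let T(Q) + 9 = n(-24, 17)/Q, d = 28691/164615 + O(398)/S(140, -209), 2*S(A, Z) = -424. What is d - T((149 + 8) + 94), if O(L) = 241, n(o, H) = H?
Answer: 69811147487/8759493380 ≈ 7.9698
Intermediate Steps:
S(A, Z) = -212 (S(A, Z) = (1/2)*(-424) = -212)
d = -33589723/34898380 (d = 28691/164615 + 241/(-212) = 28691*(1/164615) + 241*(-1/212) = 28691/164615 - 241/212 = -33589723/34898380 ≈ -0.96250)
T(Q) = -9 + 17/Q
d - T((149 + 8) + 94) = -33589723/34898380 - (-9 + 17/((149 + 8) + 94)) = -33589723/34898380 - (-9 + 17/(157 + 94)) = -33589723/34898380 - (-9 + 17/251) = -33589723/34898380 - 1*(-2242/251) = -33589723/34898380 + 2242/251 = 69811147487/8759493380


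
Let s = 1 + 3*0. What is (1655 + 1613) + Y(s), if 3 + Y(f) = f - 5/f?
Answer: 3261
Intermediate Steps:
s = 1 (s = 1 + 0 = 1)
Y(f) = -3 + f - 5/f (Y(f) = -3 + (f - 5/f) = -3 + f - 5/f)
(1655 + 1613) + Y(s) = (1655 + 1613) + (-3 + 1 - 5/1) = 3268 + (-3 + 1 - 5*1) = 3268 + (-3 + 1 - 5) = 3268 - 7 = 3261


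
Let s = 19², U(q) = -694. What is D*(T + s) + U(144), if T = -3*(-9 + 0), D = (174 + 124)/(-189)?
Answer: -246790/189 ≈ -1305.8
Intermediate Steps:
D = -298/189 (D = 298*(-1/189) = -298/189 ≈ -1.5767)
s = 361
T = 27 (T = -3*(-9) = 27)
D*(T + s) + U(144) = -298*(27 + 361)/189 - 694 = -298/189*388 - 694 = -115624/189 - 694 = -246790/189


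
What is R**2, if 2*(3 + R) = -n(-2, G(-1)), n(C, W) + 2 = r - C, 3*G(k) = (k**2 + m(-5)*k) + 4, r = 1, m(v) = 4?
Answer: 49/4 ≈ 12.250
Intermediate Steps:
G(k) = 4/3 + k**2/3 + 4*k/3 (G(k) = ((k**2 + 4*k) + 4)/3 = (4 + k**2 + 4*k)/3 = 4/3 + k**2/3 + 4*k/3)
n(C, W) = -1 - C (n(C, W) = -2 + (1 - C) = -1 - C)
R = -7/2 (R = -3 + (-(-1 - 1*(-2)))/2 = -3 + (-(-1 + 2))/2 = -3 + (-1*1)/2 = -3 + (1/2)*(-1) = -3 - 1/2 = -7/2 ≈ -3.5000)
R**2 = (-7/2)**2 = 49/4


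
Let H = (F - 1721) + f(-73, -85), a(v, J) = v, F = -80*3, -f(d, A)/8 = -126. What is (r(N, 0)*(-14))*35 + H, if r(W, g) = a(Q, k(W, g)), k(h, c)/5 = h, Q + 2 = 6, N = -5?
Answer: -2913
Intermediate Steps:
f(d, A) = 1008 (f(d, A) = -8*(-126) = 1008)
Q = 4 (Q = -2 + 6 = 4)
k(h, c) = 5*h
F = -240
r(W, g) = 4
H = -953 (H = (-240 - 1721) + 1008 = -1961 + 1008 = -953)
(r(N, 0)*(-14))*35 + H = (4*(-14))*35 - 953 = -56*35 - 953 = -1960 - 953 = -2913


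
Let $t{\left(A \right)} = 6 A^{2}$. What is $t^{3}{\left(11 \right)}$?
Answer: $382657176$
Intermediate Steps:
$t^{3}{\left(11 \right)} = \left(6 \cdot 11^{2}\right)^{3} = \left(6 \cdot 121\right)^{3} = 726^{3} = 382657176$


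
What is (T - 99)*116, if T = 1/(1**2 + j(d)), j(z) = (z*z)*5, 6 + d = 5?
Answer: -34394/3 ≈ -11465.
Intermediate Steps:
d = -1 (d = -6 + 5 = -1)
j(z) = 5*z**2 (j(z) = z**2*5 = 5*z**2)
T = 1/6 (T = 1/(1**2 + 5*(-1)**2) = 1/(1 + 5*1) = 1/(1 + 5) = 1/6 ≈ 0.16667)
(T - 99)*116 = (1/6 - 99)*116 = -593/6*116 = -34394/3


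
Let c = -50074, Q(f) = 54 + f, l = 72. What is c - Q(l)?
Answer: -50200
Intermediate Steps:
c - Q(l) = -50074 - (54 + 72) = -50074 - 1*126 = -50074 - 126 = -50200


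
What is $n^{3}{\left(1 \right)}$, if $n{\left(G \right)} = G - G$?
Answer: $0$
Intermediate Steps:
$n{\left(G \right)} = 0$
$n^{3}{\left(1 \right)} = 0^{3} = 0$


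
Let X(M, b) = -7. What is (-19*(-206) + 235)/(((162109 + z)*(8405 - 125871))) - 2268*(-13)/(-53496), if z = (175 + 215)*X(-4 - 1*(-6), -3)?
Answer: -3833251928820/6955079457601 ≈ -0.55114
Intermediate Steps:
z = -2730 (z = (175 + 215)*(-7) = 390*(-7) = -2730)
(-19*(-206) + 235)/(((162109 + z)*(8405 - 125871))) - 2268*(-13)/(-53496) = (-19*(-206) + 235)/(((162109 - 2730)*(8405 - 125871))) - 2268*(-13)/(-53496) = (3914 + 235)/((159379*(-117466))) + 29484*(-1/53496) = 4149/(-18721613614) - 819/1486 = 4149*(-1/18721613614) - 819/1486 = -4149/18721613614 - 819/1486 = -3833251928820/6955079457601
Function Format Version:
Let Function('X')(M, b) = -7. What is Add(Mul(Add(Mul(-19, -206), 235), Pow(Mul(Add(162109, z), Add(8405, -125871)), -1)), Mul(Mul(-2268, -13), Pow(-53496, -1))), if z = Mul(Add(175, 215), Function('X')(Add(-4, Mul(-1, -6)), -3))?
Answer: Rational(-3833251928820, 6955079457601) ≈ -0.55114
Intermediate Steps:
z = -2730 (z = Mul(Add(175, 215), -7) = Mul(390, -7) = -2730)
Add(Mul(Add(Mul(-19, -206), 235), Pow(Mul(Add(162109, z), Add(8405, -125871)), -1)), Mul(Mul(-2268, -13), Pow(-53496, -1))) = Add(Mul(Add(Mul(-19, -206), 235), Pow(Mul(Add(162109, -2730), Add(8405, -125871)), -1)), Mul(Mul(-2268, -13), Pow(-53496, -1))) = Add(Mul(Add(3914, 235), Pow(Mul(159379, -117466), -1)), Mul(29484, Rational(-1, 53496))) = Add(Mul(4149, Pow(-18721613614, -1)), Rational(-819, 1486)) = Add(Mul(4149, Rational(-1, 18721613614)), Rational(-819, 1486)) = Add(Rational(-4149, 18721613614), Rational(-819, 1486)) = Rational(-3833251928820, 6955079457601)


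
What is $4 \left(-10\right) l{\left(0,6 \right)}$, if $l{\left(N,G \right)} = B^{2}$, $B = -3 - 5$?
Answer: $-2560$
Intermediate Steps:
$B = -8$ ($B = -3 - 5 = -8$)
$l{\left(N,G \right)} = 64$ ($l{\left(N,G \right)} = \left(-8\right)^{2} = 64$)
$4 \left(-10\right) l{\left(0,6 \right)} = 4 \left(-10\right) 64 = \left(-40\right) 64 = -2560$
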